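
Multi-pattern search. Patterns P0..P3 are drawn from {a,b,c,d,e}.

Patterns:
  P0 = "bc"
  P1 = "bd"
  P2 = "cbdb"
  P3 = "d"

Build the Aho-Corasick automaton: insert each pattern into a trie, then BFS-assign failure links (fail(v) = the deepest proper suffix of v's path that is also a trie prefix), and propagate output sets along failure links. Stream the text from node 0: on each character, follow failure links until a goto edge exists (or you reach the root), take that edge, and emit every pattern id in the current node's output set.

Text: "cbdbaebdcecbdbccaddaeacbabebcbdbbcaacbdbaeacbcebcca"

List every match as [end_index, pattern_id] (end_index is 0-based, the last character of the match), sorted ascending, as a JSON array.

Build automaton:
Trie (insert patterns):
  0='ε' goto b→1 c→4 d→8
  1='b' goto c→2 d→3
  2='bc' goto ·  [P0 ends]
  3='bd' goto ·  [P1 ends]
  4='c' goto b→5
  5='cb' goto d→6
  6='cbd' goto b→7
  7='cbdb' goto ·  [P2 ends]
  8='d' goto ·  [P3 ends]

BFS fail/out derivation:
  fail(1) 'b': from fail(0)=0 chase 'b': 0 ⇒ 0;  out=∅∪out(0)=∅
  fail(4) 'c': from fail(0)=0 chase 'c': 0 ⇒ 0;  out=∅∪out(0)=∅
  fail(8) 'd': from fail(0)=0 chase 'd': 0 ⇒ 0;  out={3}∪out(0)={3}
  fail(2) 'bc': from fail(1)=0 chase 'c': 0 ⇒ 4;  out={0}∪out(4)={0}
  fail(3) 'bd': from fail(1)=0 chase 'd': 0 ⇒ 8;  out={1}∪out(8)={1,3}
  fail(5) 'cb': from fail(4)=0 chase 'b': 0 ⇒ 1;  out=∅∪out(1)=∅
  fail(6) 'cbd': from fail(5)=1 chase 'd': 1 ⇒ 3;  out=∅∪out(3)={1,3}
  fail(7) 'cbdb': from fail(6)=3 chase 'b': 3→8→0 ⇒ 1;  out={2}∪out(1)={2}

Scan:
i=0 'c': node 0→4
i=1 'b': node 4→5
i=2 'd': node 5→6  → match P1@[1:2],P3@[2:2]
i=3 'b': node 6→7  → match P2@[0:3]
i=4 'a': node 7→0 (via fail)
i=5 'e': node 0→0
i=6 'b': node 0→1
i=7 'd': node 1→3  → match P1@[6:7],P3@[7:7]
i=8 'c': node 3→4 (via fail)
i=9 'e': node 4→0 (via fail)
i=10 'c': node 0→4
i=11 'b': node 4→5
i=12 'd': node 5→6  → match P1@[11:12],P3@[12:12]
i=13 'b': node 6→7  → match P2@[10:13]
i=14 'c': node 7→2 (via fail)  → match P0@[13:14]
i=15 'c': node 2→4 (via fail)
i=16 'a': node 4→0 (via fail)
i=17 'd': node 0→8  → match P3@[17:17]
i=18 'd': node 8→8 (via fail)  → match P3@[18:18]
i=19 'a': node 8→0 (via fail)
i=20 'e': node 0→0
i=21 'a': node 0→0
i=22 'c': node 0→4
i=23 'b': node 4→5
i=24 'a': node 5→0 (via fail)
i=25 'b': node 0→1
i=26 'e': node 1→0 (via fail)
i=27 'b': node 0→1
i=28 'c': node 1→2  → match P0@[27:28]
i=29 'b': node 2→5 (via fail)
i=30 'd': node 5→6  → match P1@[29:30],P3@[30:30]
i=31 'b': node 6→7  → match P2@[28:31]
i=32 'b': node 7→1 (via fail)
i=33 'c': node 1→2  → match P0@[32:33]
i=34 'a': node 2→0 (via fail)
i=35 'a': node 0→0
i=36 'c': node 0→4
i=37 'b': node 4→5
i=38 'd': node 5→6  → match P1@[37:38],P3@[38:38]
i=39 'b': node 6→7  → match P2@[36:39]
i=40 'a': node 7→0 (via fail)
i=41 'e': node 0→0
i=42 'a': node 0→0
i=43 'c': node 0→4
i=44 'b': node 4→5
i=45 'c': node 5→2 (via fail)  → match P0@[44:45]
i=46 'e': node 2→0 (via fail)
i=47 'b': node 0→1
i=48 'c': node 1→2  → match P0@[47:48]
i=49 'c': node 2→4 (via fail)
i=50 'a': node 4→0 (via fail)

Result: [[2,1],[2,3],[3,2],[7,1],[7,3],[12,1],[12,3],[13,2],[14,0],[17,3],[18,3],[28,0],[30,1],[30,3],[31,2],[33,0],[38,1],[38,3],[39,2],[45,0],[48,0]]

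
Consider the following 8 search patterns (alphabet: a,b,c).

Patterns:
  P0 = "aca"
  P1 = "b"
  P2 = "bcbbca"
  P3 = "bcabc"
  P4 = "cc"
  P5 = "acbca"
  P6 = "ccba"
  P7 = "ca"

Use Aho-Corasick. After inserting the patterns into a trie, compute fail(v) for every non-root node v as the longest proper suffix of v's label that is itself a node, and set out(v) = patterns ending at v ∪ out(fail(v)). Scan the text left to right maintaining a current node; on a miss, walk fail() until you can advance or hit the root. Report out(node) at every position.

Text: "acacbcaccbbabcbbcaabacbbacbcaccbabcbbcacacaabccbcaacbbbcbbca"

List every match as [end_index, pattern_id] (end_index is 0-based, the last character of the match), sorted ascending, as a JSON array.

Build automaton:
Trie (insert patterns):
  n0 'ε': a→1 b→4 c→13
  n1 'a': c→2
  n2 'ac': a→3 b→15
  n3 'aca': ·  [P0 ends]
  n4 'b': c→5  [P1 ends]
  n5 'bc': a→10 b→6
  n6 'bcb': b→7
  n7 'bcbb': c→8
  n8 'bcbbc': a→9
  n9 'bcbbca': ·  [P2 ends]
  n10 'bca': b→11
  n11 'bcab': c→12
  n12 'bcabc': ·  [P3 ends]
  n13 'c': a→20 c→14
  n14 'cc': b→18  [P4 ends]
  n15 'acb': c→16
  n16 'acbc': a→17
  n17 'acbca': ·  [P5 ends]
  n18 'ccb': a→19
  n19 'ccba': ·  [P6 ends]
  n20 'ca': ·  [P7 ends]

Failure links (BFS by depth):
  n1('a'): parent n0 fail=0; on 'a' 0 → fail=0;  out ∅∪∅=∅
  n4('b'): parent n0 fail=0; on 'b' 0 → fail=0;  out {1}∪∅={1}
  n13('c'): parent n0 fail=0; on 'c' 0 → fail=0;  out ∅∪∅=∅
  n2('ac'): parent n1 fail=0; on 'c' 0 → fail=13;  out ∅∪∅=∅
  n5('bc'): parent n4 fail=0; on 'c' 0 → fail=13;  out ∅∪∅=∅
  n14('cc'): parent n13 fail=0; on 'c' 0 → fail=13;  out {4}∪∅={4}
  n20('ca'): parent n13 fail=0; on 'a' 0 → fail=1;  out {7}∪∅={7}
  n3('aca'): parent n2 fail=13; on 'a' 13 → fail=20;  out {0}∪{7}={0,7}
  n6('bcb'): parent n5 fail=13; on 'b' 13→0 → fail=4;  out ∅∪{1}={1}
  n10('bca'): parent n5 fail=13; on 'a' 13 → fail=20;  out ∅∪{7}={7}
  n15('acb'): parent n2 fail=13; on 'b' 13→0 → fail=4;  out ∅∪{1}={1}
  n18('ccb'): parent n14 fail=13; on 'b' 13→0 → fail=4;  out ∅∪{1}={1}
  n7('bcbb'): parent n6 fail=4; on 'b' 4→0 → fail=4;  out ∅∪{1}={1}
  n11('bcab'): parent n10 fail=20; on 'b' 20→1→0 → fail=4;  out ∅∪{1}={1}
  n16('acbc'): parent n15 fail=4; on 'c' 4 → fail=5;  out ∅∪∅=∅
  n19('ccba'): parent n18 fail=4; on 'a' 4→0 → fail=1;  out {6}∪∅={6}
  n8('bcbbc'): parent n7 fail=4; on 'c' 4 → fail=5;  out ∅∪∅=∅
  n12('bcabc'): parent n11 fail=4; on 'c' 4 → fail=5;  out {3}∪∅={3}
  n17('acbca'): parent n16 fail=5; on 'a' 5 → fail=10;  out {5}∪{7}={5,7}
  n9('bcbbca'): parent n8 fail=5; on 'a' 5 → fail=10;  out {2}∪{7}={2,7}

Run:
[0] read 'a'  n0⇒n1
[1] read 'c'  n1⇒n2
[2] read 'a'  n2⇒n3  emit P0@[0:2],P7@[1:2]
[3] read 'c'  n3⇒n2 ·f
[4] read 'b'  n2⇒n15  emit P1@[4:4]
[5] read 'c'  n15⇒n16
[6] read 'a'  n16⇒n17  emit P5@[2:6],P7@[5:6]
[7] read 'c'  n17⇒n2 ·f
[8] read 'c'  n2⇒n14 ·f  emit P4@[7:8]
[9] read 'b'  n14⇒n18  emit P1@[9:9]
[10] read 'b'  n18⇒n4 ·f  emit P1@[10:10]
[11] read 'a'  n4⇒n1 ·f
[12] read 'b'  n1⇒n4 ·f  emit P1@[12:12]
[13] read 'c'  n4⇒n5
[14] read 'b'  n5⇒n6  emit P1@[14:14]
[15] read 'b'  n6⇒n7  emit P1@[15:15]
[16] read 'c'  n7⇒n8
[17] read 'a'  n8⇒n9  emit P2@[12:17],P7@[16:17]
[18] read 'a'  n9⇒n1 ·f
[19] read 'b'  n1⇒n4 ·f  emit P1@[19:19]
[20] read 'a'  n4⇒n1 ·f
[21] read 'c'  n1⇒n2
[22] read 'b'  n2⇒n15  emit P1@[22:22]
[23] read 'b'  n15⇒n4 ·f  emit P1@[23:23]
[24] read 'a'  n4⇒n1 ·f
[25] read 'c'  n1⇒n2
[26] read 'b'  n2⇒n15  emit P1@[26:26]
[27] read 'c'  n15⇒n16
[28] read 'a'  n16⇒n17  emit P5@[24:28],P7@[27:28]
[29] read 'c'  n17⇒n2 ·f
[30] read 'c'  n2⇒n14 ·f  emit P4@[29:30]
[31] read 'b'  n14⇒n18  emit P1@[31:31]
[32] read 'a'  n18⇒n19  emit P6@[29:32]
[33] read 'b'  n19⇒n4 ·f  emit P1@[33:33]
[34] read 'c'  n4⇒n5
[35] read 'b'  n5⇒n6  emit P1@[35:35]
[36] read 'b'  n6⇒n7  emit P1@[36:36]
[37] read 'c'  n7⇒n8
[38] read 'a'  n8⇒n9  emit P2@[33:38],P7@[37:38]
[39] read 'c'  n9⇒n2 ·f
[40] read 'a'  n2⇒n3  emit P0@[38:40],P7@[39:40]
[41] read 'c'  n3⇒n2 ·f
[42] read 'a'  n2⇒n3  emit P0@[40:42],P7@[41:42]
[43] read 'a'  n3⇒n1 ·f
[44] read 'b'  n1⇒n4 ·f  emit P1@[44:44]
[45] read 'c'  n4⇒n5
[46] read 'c'  n5⇒n14 ·f  emit P4@[45:46]
[47] read 'b'  n14⇒n18  emit P1@[47:47]
[48] read 'c'  n18⇒n5 ·f
[49] read 'a'  n5⇒n10  emit P7@[48:49]
[50] read 'a'  n10⇒n1 ·f
[51] read 'c'  n1⇒n2
[52] read 'b'  n2⇒n15  emit P1@[52:52]
[53] read 'b'  n15⇒n4 ·f  emit P1@[53:53]
[54] read 'b'  n4⇒n4 ·f  emit P1@[54:54]
[55] read 'c'  n4⇒n5
[56] read 'b'  n5⇒n6  emit P1@[56:56]
[57] read 'b'  n6⇒n7  emit P1@[57:57]
[58] read 'c'  n7⇒n8
[59] read 'a'  n8⇒n9  emit P2@[54:59],P7@[58:59]

Matches: [[2,0],[2,7],[4,1],[6,5],[6,7],[8,4],[9,1],[10,1],[12,1],[14,1],[15,1],[17,2],[17,7],[19,1],[22,1],[23,1],[26,1],[28,5],[28,7],[30,4],[31,1],[32,6],[33,1],[35,1],[36,1],[38,2],[38,7],[40,0],[40,7],[42,0],[42,7],[44,1],[46,4],[47,1],[49,7],[52,1],[53,1],[54,1],[56,1],[57,1],[59,2],[59,7]]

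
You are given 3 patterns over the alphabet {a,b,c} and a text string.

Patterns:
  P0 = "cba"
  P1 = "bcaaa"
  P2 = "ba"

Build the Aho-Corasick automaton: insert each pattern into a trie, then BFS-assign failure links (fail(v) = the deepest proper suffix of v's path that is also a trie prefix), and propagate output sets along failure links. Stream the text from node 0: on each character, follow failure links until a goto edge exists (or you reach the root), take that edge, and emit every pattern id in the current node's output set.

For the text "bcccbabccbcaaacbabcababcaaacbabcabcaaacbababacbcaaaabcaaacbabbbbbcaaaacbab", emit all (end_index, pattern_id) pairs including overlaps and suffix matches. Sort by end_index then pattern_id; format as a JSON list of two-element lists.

Construct AC machine:
Trie nodes:
  n0 'ε': b→4 c→1
  n1 'c': b→2
  n2 'cb': a→3
  n3 'cba': ·  ←P0
  n4 'b': a→9 c→5
  n5 'bc': a→6
  n6 'bca': a→7
  n7 'bcaa': a→8
  n8 'bcaaa': ·  ←P1
  n9 'ba': ·  ←P2

Failure links (BFS by depth):
  n1('c'): parent n0 fail=0; on 'c' 0 → fail=0;  out ∅∪∅=∅
  n4('b'): parent n0 fail=0; on 'b' 0 → fail=0;  out ∅∪∅=∅
  n2('cb'): parent n1 fail=0; on 'b' 0 → fail=4;  out ∅∪∅=∅
  n5('bc'): parent n4 fail=0; on 'c' 0 → fail=1;  out ∅∪∅=∅
  n9('ba'): parent n4 fail=0; on 'a' 0 → fail=0;  out {2}∪∅={2}
  n3('cba'): parent n2 fail=4; on 'a' 4 → fail=9;  out {0}∪{2}={0,2}
  n6('bca'): parent n5 fail=1; on 'a' 1→0 → fail=0;  out ∅∪∅=∅
  n7('bcaa'): parent n6 fail=0; on 'a' 0 → fail=0;  out ∅∪∅=∅
  n8('bcaaa'): parent n7 fail=0; on 'a' 0 → fail=0;  out {1}∪∅={1}

Scan:
i=0 'b': node 0→4
i=1 'c': node 4→5
i=2 'c': node 5→1 (via fail)
i=3 'c': node 1→1 (via fail)
i=4 'b': node 1→2
i=5 'a': node 2→3  ** P0@[3:5],P2@[4:5]
i=6 'b': node 3→4 (via fail)
i=7 'c': node 4→5
i=8 'c': node 5→1 (via fail)
i=9 'b': node 1→2
i=10 'c': node 2→5 (via fail)
i=11 'a': node 5→6
i=12 'a': node 6→7
i=13 'a': node 7→8  ** P1@[9:13]
i=14 'c': node 8→1 (via fail)
i=15 'b': node 1→2
i=16 'a': node 2→3  ** P0@[14:16],P2@[15:16]
i=17 'b': node 3→4 (via fail)
i=18 'c': node 4→5
i=19 'a': node 5→6
i=20 'b': node 6→4 (via fail)
i=21 'a': node 4→9  ** P2@[20:21]
i=22 'b': node 9→4 (via fail)
i=23 'c': node 4→5
i=24 'a': node 5→6
i=25 'a': node 6→7
i=26 'a': node 7→8  ** P1@[22:26]
i=27 'c': node 8→1 (via fail)
i=28 'b': node 1→2
i=29 'a': node 2→3  ** P0@[27:29],P2@[28:29]
i=30 'b': node 3→4 (via fail)
i=31 'c': node 4→5
i=32 'a': node 5→6
i=33 'b': node 6→4 (via fail)
i=34 'c': node 4→5
i=35 'a': node 5→6
i=36 'a': node 6→7
i=37 'a': node 7→8  ** P1@[33:37]
i=38 'c': node 8→1 (via fail)
i=39 'b': node 1→2
i=40 'a': node 2→3  ** P0@[38:40],P2@[39:40]
i=41 'b': node 3→4 (via fail)
i=42 'a': node 4→9  ** P2@[41:42]
i=43 'b': node 9→4 (via fail)
i=44 'a': node 4→9  ** P2@[43:44]
i=45 'c': node 9→1 (via fail)
i=46 'b': node 1→2
i=47 'c': node 2→5 (via fail)
i=48 'a': node 5→6
i=49 'a': node 6→7
i=50 'a': node 7→8  ** P1@[46:50]
i=51 'a': node 8→0 (via fail)
i=52 'b': node 0→4
i=53 'c': node 4→5
i=54 'a': node 5→6
i=55 'a': node 6→7
i=56 'a': node 7→8  ** P1@[52:56]
i=57 'c': node 8→1 (via fail)
i=58 'b': node 1→2
i=59 'a': node 2→3  ** P0@[57:59],P2@[58:59]
i=60 'b': node 3→4 (via fail)
i=61 'b': node 4→4 (via fail)
i=62 'b': node 4→4 (via fail)
i=63 'b': node 4→4 (via fail)
i=64 'b': node 4→4 (via fail)
i=65 'c': node 4→5
i=66 'a': node 5→6
i=67 'a': node 6→7
i=68 'a': node 7→8  ** P1@[64:68]
i=69 'a': node 8→0 (via fail)
i=70 'c': node 0→1
i=71 'b': node 1→2
i=72 'a': node 2→3  ** P0@[70:72],P2@[71:72]
i=73 'b': node 3→4 (via fail)

Result: [[5,0],[5,2],[13,1],[16,0],[16,2],[21,2],[26,1],[29,0],[29,2],[37,1],[40,0],[40,2],[42,2],[44,2],[50,1],[56,1],[59,0],[59,2],[68,1],[72,0],[72,2]]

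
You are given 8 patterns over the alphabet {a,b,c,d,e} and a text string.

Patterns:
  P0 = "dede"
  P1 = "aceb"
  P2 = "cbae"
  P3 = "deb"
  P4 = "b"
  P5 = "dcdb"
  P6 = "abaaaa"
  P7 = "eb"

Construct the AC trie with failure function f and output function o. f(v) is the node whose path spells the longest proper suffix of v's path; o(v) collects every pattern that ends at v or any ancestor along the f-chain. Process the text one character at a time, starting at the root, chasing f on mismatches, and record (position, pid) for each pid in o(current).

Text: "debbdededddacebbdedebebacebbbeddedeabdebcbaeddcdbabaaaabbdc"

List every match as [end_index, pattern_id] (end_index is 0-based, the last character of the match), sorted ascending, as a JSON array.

Construct AC machine:
Trie nodes:
  n0 'ε': a→5 b→14 c→9 d→1 e→23
  n1 'd': c→15 e→2
  n2 'de': b→13 d→3
  n3 'ded': e→4
  n4 'dede': ·  ←P0
  n5 'a': b→18 c→6
  n6 'ac': e→7
  n7 'ace': b→8
  n8 'aceb': ·  ←P1
  n9 'c': b→10
  n10 'cb': a→11
  n11 'cba': e→12
  n12 'cbae': ·  ←P2
  n13 'deb': ·  ←P3
  n14 'b': ·  ←P4
  n15 'dc': d→16
  n16 'dcd': b→17
  n17 'dcdb': ·  ←P5
  n18 'ab': a→19
  n19 'aba': a→20
  n20 'abaa': a→21
  n21 'abaaa': a→22
  n22 'abaaaa': ·  ←P6
  n23 'e': b→24
  n24 'eb': ·  ←P7

Failure links (BFS by depth):
  fail(1) 'd': from fail(0)=0 chase 'd': 0 ⇒ 0;  out=∅∪out(0)=∅
  fail(5) 'a': from fail(0)=0 chase 'a': 0 ⇒ 0;  out=∅∪out(0)=∅
  fail(9) 'c': from fail(0)=0 chase 'c': 0 ⇒ 0;  out=∅∪out(0)=∅
  fail(14) 'b': from fail(0)=0 chase 'b': 0 ⇒ 0;  out={4}∪out(0)={4}
  fail(23) 'e': from fail(0)=0 chase 'e': 0 ⇒ 0;  out=∅∪out(0)=∅
  fail(2) 'de': from fail(1)=0 chase 'e': 0 ⇒ 23;  out=∅∪out(23)=∅
  fail(6) 'ac': from fail(5)=0 chase 'c': 0 ⇒ 9;  out=∅∪out(9)=∅
  fail(10) 'cb': from fail(9)=0 chase 'b': 0 ⇒ 14;  out=∅∪out(14)={4}
  fail(15) 'dc': from fail(1)=0 chase 'c': 0 ⇒ 9;  out=∅∪out(9)=∅
  fail(18) 'ab': from fail(5)=0 chase 'b': 0 ⇒ 14;  out=∅∪out(14)={4}
  fail(24) 'eb': from fail(23)=0 chase 'b': 0 ⇒ 14;  out={7}∪out(14)={4,7}
  fail(3) 'ded': from fail(2)=23 chase 'd': 23→0 ⇒ 1;  out=∅∪out(1)=∅
  fail(7) 'ace': from fail(6)=9 chase 'e': 9→0 ⇒ 23;  out=∅∪out(23)=∅
  fail(11) 'cba': from fail(10)=14 chase 'a': 14→0 ⇒ 5;  out=∅∪out(5)=∅
  fail(13) 'deb': from fail(2)=23 chase 'b': 23 ⇒ 24;  out={3}∪out(24)={3,4,7}
  fail(16) 'dcd': from fail(15)=9 chase 'd': 9→0 ⇒ 1;  out=∅∪out(1)=∅
  fail(19) 'aba': from fail(18)=14 chase 'a': 14→0 ⇒ 5;  out=∅∪out(5)=∅
  fail(4) 'dede': from fail(3)=1 chase 'e': 1 ⇒ 2;  out={0}∪out(2)={0}
  fail(8) 'aceb': from fail(7)=23 chase 'b': 23 ⇒ 24;  out={1}∪out(24)={1,4,7}
  fail(12) 'cbae': from fail(11)=5 chase 'e': 5→0 ⇒ 23;  out={2}∪out(23)={2}
  fail(17) 'dcdb': from fail(16)=1 chase 'b': 1→0 ⇒ 14;  out={5}∪out(14)={4,5}
  fail(20) 'abaa': from fail(19)=5 chase 'a': 5→0 ⇒ 5;  out=∅∪out(5)=∅
  fail(21) 'abaaa': from fail(20)=5 chase 'a': 5→0 ⇒ 5;  out=∅∪out(5)=∅
  fail(22) 'abaaaa': from fail(21)=5 chase 'a': 5→0 ⇒ 5;  out={6}∪out(5)={6}

Scan:
[0] read 'd'  n0⇒n1
[1] read 'e'  n1⇒n2
[2] read 'b'  n2⇒n13  ** P3@[0:2],P4@[2:2],P7@[1:2]
[3] read 'b'  n13⇒n14 (fail-walked)  ** P4@[3:3]
[4] read 'd'  n14⇒n1 (fail-walked)
[5] read 'e'  n1⇒n2
[6] read 'd'  n2⇒n3
[7] read 'e'  n3⇒n4  ** P0@[4:7]
[8] read 'd'  n4⇒n3 (fail-walked)
[9] read 'd'  n3⇒n1 (fail-walked)
[10] read 'd'  n1⇒n1 (fail-walked)
[11] read 'a'  n1⇒n5 (fail-walked)
[12] read 'c'  n5⇒n6
[13] read 'e'  n6⇒n7
[14] read 'b'  n7⇒n8  ** P1@[11:14],P4@[14:14],P7@[13:14]
[15] read 'b'  n8⇒n14 (fail-walked)  ** P4@[15:15]
[16] read 'd'  n14⇒n1 (fail-walked)
[17] read 'e'  n1⇒n2
[18] read 'd'  n2⇒n3
[19] read 'e'  n3⇒n4  ** P0@[16:19]
[20] read 'b'  n4⇒n13 (fail-walked)  ** P3@[18:20],P4@[20:20],P7@[19:20]
[21] read 'e'  n13⇒n23 (fail-walked)
[22] read 'b'  n23⇒n24  ** P4@[22:22],P7@[21:22]
[23] read 'a'  n24⇒n5 (fail-walked)
[24] read 'c'  n5⇒n6
[25] read 'e'  n6⇒n7
[26] read 'b'  n7⇒n8  ** P1@[23:26],P4@[26:26],P7@[25:26]
[27] read 'b'  n8⇒n14 (fail-walked)  ** P4@[27:27]
[28] read 'b'  n14⇒n14 (fail-walked)  ** P4@[28:28]
[29] read 'e'  n14⇒n23 (fail-walked)
[30] read 'd'  n23⇒n1 (fail-walked)
[31] read 'd'  n1⇒n1 (fail-walked)
[32] read 'e'  n1⇒n2
[33] read 'd'  n2⇒n3
[34] read 'e'  n3⇒n4  ** P0@[31:34]
[35] read 'a'  n4⇒n5 (fail-walked)
[36] read 'b'  n5⇒n18  ** P4@[36:36]
[37] read 'd'  n18⇒n1 (fail-walked)
[38] read 'e'  n1⇒n2
[39] read 'b'  n2⇒n13  ** P3@[37:39],P4@[39:39],P7@[38:39]
[40] read 'c'  n13⇒n9 (fail-walked)
[41] read 'b'  n9⇒n10  ** P4@[41:41]
[42] read 'a'  n10⇒n11
[43] read 'e'  n11⇒n12  ** P2@[40:43]
[44] read 'd'  n12⇒n1 (fail-walked)
[45] read 'd'  n1⇒n1 (fail-walked)
[46] read 'c'  n1⇒n15
[47] read 'd'  n15⇒n16
[48] read 'b'  n16⇒n17  ** P4@[48:48],P5@[45:48]
[49] read 'a'  n17⇒n5 (fail-walked)
[50] read 'b'  n5⇒n18  ** P4@[50:50]
[51] read 'a'  n18⇒n19
[52] read 'a'  n19⇒n20
[53] read 'a'  n20⇒n21
[54] read 'a'  n21⇒n22  ** P6@[49:54]
[55] read 'b'  n22⇒n18 (fail-walked)  ** P4@[55:55]
[56] read 'b'  n18⇒n14 (fail-walked)  ** P4@[56:56]
[57] read 'd'  n14⇒n1 (fail-walked)
[58] read 'c'  n1⇒n15

All matches (sorted): [[2,3],[2,4],[2,7],[3,4],[7,0],[14,1],[14,4],[14,7],[15,4],[19,0],[20,3],[20,4],[20,7],[22,4],[22,7],[26,1],[26,4],[26,7],[27,4],[28,4],[34,0],[36,4],[39,3],[39,4],[39,7],[41,4],[43,2],[48,4],[48,5],[50,4],[54,6],[55,4],[56,4]]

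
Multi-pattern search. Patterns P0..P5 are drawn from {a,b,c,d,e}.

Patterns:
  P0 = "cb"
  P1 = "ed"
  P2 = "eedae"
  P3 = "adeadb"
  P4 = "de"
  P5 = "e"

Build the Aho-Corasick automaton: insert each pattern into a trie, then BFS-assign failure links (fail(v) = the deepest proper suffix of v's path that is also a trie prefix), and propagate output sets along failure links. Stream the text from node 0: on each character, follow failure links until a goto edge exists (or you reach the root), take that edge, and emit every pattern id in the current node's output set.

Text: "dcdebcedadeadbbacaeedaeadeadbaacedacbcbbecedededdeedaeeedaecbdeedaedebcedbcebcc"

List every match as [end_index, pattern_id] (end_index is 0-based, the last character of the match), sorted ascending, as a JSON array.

Build automaton:
Trie nodes:
  0='ε' goto a→9 c→1 d→15 e→3
  1='c' goto b→2
  2='cb' goto ·  ←P0
  3='e' goto d→4 e→5  ←P5
  4='ed' goto ·  ←P1
  5='ee' goto d→6
  6='eed' goto a→7
  7='eeda' goto e→8
  8='eedae' goto ·  ←P2
  9='a' goto d→10
  10='ad' goto e→11
  11='ade' goto a→12
  12='adea' goto d→13
  13='adead' goto b→14
  14='adeadb' goto ·  ←P3
  15='d' goto e→16
  16='de' goto ·  ←P4

Failure links (BFS by depth):
  fail(1) 'c': from fail(0)=0 chase 'c': 0 ⇒ 0;  out=∅∪out(0)=∅
  fail(3) 'e': from fail(0)=0 chase 'e': 0 ⇒ 0;  out={5}∪out(0)={5}
  fail(9) 'a': from fail(0)=0 chase 'a': 0 ⇒ 0;  out=∅∪out(0)=∅
  fail(15) 'd': from fail(0)=0 chase 'd': 0 ⇒ 0;  out=∅∪out(0)=∅
  fail(2) 'cb': from fail(1)=0 chase 'b': 0 ⇒ 0;  out={0}∪out(0)={0}
  fail(4) 'ed': from fail(3)=0 chase 'd': 0 ⇒ 15;  out={1}∪out(15)={1}
  fail(5) 'ee': from fail(3)=0 chase 'e': 0 ⇒ 3;  out=∅∪out(3)={5}
  fail(10) 'ad': from fail(9)=0 chase 'd': 0 ⇒ 15;  out=∅∪out(15)=∅
  fail(16) 'de': from fail(15)=0 chase 'e': 0 ⇒ 3;  out={4}∪out(3)={4,5}
  fail(6) 'eed': from fail(5)=3 chase 'd': 3 ⇒ 4;  out=∅∪out(4)={1}
  fail(11) 'ade': from fail(10)=15 chase 'e': 15 ⇒ 16;  out=∅∪out(16)={4,5}
  fail(7) 'eeda': from fail(6)=4 chase 'a': 4→15→0 ⇒ 9;  out=∅∪out(9)=∅
  fail(12) 'adea': from fail(11)=16 chase 'a': 16→3→0 ⇒ 9;  out=∅∪out(9)=∅
  fail(8) 'eedae': from fail(7)=9 chase 'e': 9→0 ⇒ 3;  out={2}∪out(3)={2,5}
  fail(13) 'adead': from fail(12)=9 chase 'd': 9 ⇒ 10;  out=∅∪out(10)=∅
  fail(14) 'adeadb': from fail(13)=10 chase 'b': 10→15→0 ⇒ 0;  out={3}∪out(0)={3}

Text stream:
pos 0 'd': at 15
pos 1 'c': at 1 ·f
pos 2 'd': at 15 ·f
pos 3 'e': at 16  → match P4@[2:3],P5@[3:3]
pos 4 'b': at 0 ·f
pos 5 'c': at 1
pos 6 'e': at 3 ·f  → match P5@[6:6]
pos 7 'd': at 4  → match P1@[6:7]
pos 8 'a': at 9 ·f
pos 9 'd': at 10
pos 10 'e': at 11  → match P4@[9:10],P5@[10:10]
pos 11 'a': at 12
pos 12 'd': at 13
pos 13 'b': at 14  → match P3@[8:13]
pos 14 'b': at 0 ·f
pos 15 'a': at 9
pos 16 'c': at 1 ·f
pos 17 'a': at 9 ·f
pos 18 'e': at 3 ·f  → match P5@[18:18]
pos 19 'e': at 5  → match P5@[19:19]
pos 20 'd': at 6  → match P1@[19:20]
pos 21 'a': at 7
pos 22 'e': at 8  → match P2@[18:22],P5@[22:22]
pos 23 'a': at 9 ·f
pos 24 'd': at 10
pos 25 'e': at 11  → match P4@[24:25],P5@[25:25]
pos 26 'a': at 12
pos 27 'd': at 13
pos 28 'b': at 14  → match P3@[23:28]
pos 29 'a': at 9 ·f
pos 30 'a': at 9 ·f
pos 31 'c': at 1 ·f
pos 32 'e': at 3 ·f  → match P5@[32:32]
pos 33 'd': at 4  → match P1@[32:33]
pos 34 'a': at 9 ·f
pos 35 'c': at 1 ·f
pos 36 'b': at 2  → match P0@[35:36]
pos 37 'c': at 1 ·f
pos 38 'b': at 2  → match P0@[37:38]
pos 39 'b': at 0 ·f
pos 40 'e': at 3  → match P5@[40:40]
pos 41 'c': at 1 ·f
pos 42 'e': at 3 ·f  → match P5@[42:42]
pos 43 'd': at 4  → match P1@[42:43]
pos 44 'e': at 16 ·f  → match P4@[43:44],P5@[44:44]
pos 45 'd': at 4 ·f  → match P1@[44:45]
pos 46 'e': at 16 ·f  → match P4@[45:46],P5@[46:46]
pos 47 'd': at 4 ·f  → match P1@[46:47]
pos 48 'd': at 15 ·f
pos 49 'e': at 16  → match P4@[48:49],P5@[49:49]
pos 50 'e': at 5 ·f  → match P5@[50:50]
pos 51 'd': at 6  → match P1@[50:51]
pos 52 'a': at 7
pos 53 'e': at 8  → match P2@[49:53],P5@[53:53]
pos 54 'e': at 5 ·f  → match P5@[54:54]
pos 55 'e': at 5 ·f  → match P5@[55:55]
pos 56 'd': at 6  → match P1@[55:56]
pos 57 'a': at 7
pos 58 'e': at 8  → match P2@[54:58],P5@[58:58]
pos 59 'c': at 1 ·f
pos 60 'b': at 2  → match P0@[59:60]
pos 61 'd': at 15 ·f
pos 62 'e': at 16  → match P4@[61:62],P5@[62:62]
pos 63 'e': at 5 ·f  → match P5@[63:63]
pos 64 'd': at 6  → match P1@[63:64]
pos 65 'a': at 7
pos 66 'e': at 8  → match P2@[62:66],P5@[66:66]
pos 67 'd': at 4 ·f  → match P1@[66:67]
pos 68 'e': at 16 ·f  → match P4@[67:68],P5@[68:68]
pos 69 'b': at 0 ·f
pos 70 'c': at 1
pos 71 'e': at 3 ·f  → match P5@[71:71]
pos 72 'd': at 4  → match P1@[71:72]
pos 73 'b': at 0 ·f
pos 74 'c': at 1
pos 75 'e': at 3 ·f  → match P5@[75:75]
pos 76 'b': at 0 ·f
pos 77 'c': at 1
pos 78 'c': at 1 ·f

Matches: [[3,4],[3,5],[6,5],[7,1],[10,4],[10,5],[13,3],[18,5],[19,5],[20,1],[22,2],[22,5],[25,4],[25,5],[28,3],[32,5],[33,1],[36,0],[38,0],[40,5],[42,5],[43,1],[44,4],[44,5],[45,1],[46,4],[46,5],[47,1],[49,4],[49,5],[50,5],[51,1],[53,2],[53,5],[54,5],[55,5],[56,1],[58,2],[58,5],[60,0],[62,4],[62,5],[63,5],[64,1],[66,2],[66,5],[67,1],[68,4],[68,5],[71,5],[72,1],[75,5]]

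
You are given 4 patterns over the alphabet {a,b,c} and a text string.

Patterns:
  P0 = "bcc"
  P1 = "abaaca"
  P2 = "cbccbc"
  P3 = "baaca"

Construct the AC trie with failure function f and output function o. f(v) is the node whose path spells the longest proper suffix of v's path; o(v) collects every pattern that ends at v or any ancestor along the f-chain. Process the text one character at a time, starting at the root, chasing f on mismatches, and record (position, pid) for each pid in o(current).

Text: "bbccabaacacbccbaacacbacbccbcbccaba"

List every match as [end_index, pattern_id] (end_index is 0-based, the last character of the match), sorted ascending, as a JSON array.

Construct AC machine:
Trie (insert patterns):
  n0 'ε': a→4 b→1 c→10
  n1 'b': a→16 c→2
  n2 'bc': c→3
  n3 'bcc': ·  ←P0
  n4 'a': b→5
  n5 'ab': a→6
  n6 'aba': a→7
  n7 'abaa': c→8
  n8 'abaac': a→9
  n9 'abaaca': ·  ←P1
  n10 'c': b→11
  n11 'cb': c→12
  n12 'cbc': c→13
  n13 'cbcc': b→14
  n14 'cbccb': c→15
  n15 'cbccbc': ·  ←P2
  n16 'ba': a→17
  n17 'baa': c→18
  n18 'baac': a→19
  n19 'baaca': ·  ←P3

Failure links (BFS by depth):
  n1('b'): parent n0 fail=0; on 'b' 0 → fail=0;  out ∅∪∅=∅
  n4('a'): parent n0 fail=0; on 'a' 0 → fail=0;  out ∅∪∅=∅
  n10('c'): parent n0 fail=0; on 'c' 0 → fail=0;  out ∅∪∅=∅
  n2('bc'): parent n1 fail=0; on 'c' 0 → fail=10;  out ∅∪∅=∅
  n5('ab'): parent n4 fail=0; on 'b' 0 → fail=1;  out ∅∪∅=∅
  n11('cb'): parent n10 fail=0; on 'b' 0 → fail=1;  out ∅∪∅=∅
  n16('ba'): parent n1 fail=0; on 'a' 0 → fail=4;  out ∅∪∅=∅
  n3('bcc'): parent n2 fail=10; on 'c' 10→0 → fail=10;  out {0}∪∅={0}
  n6('aba'): parent n5 fail=1; on 'a' 1 → fail=16;  out ∅∪∅=∅
  n12('cbc'): parent n11 fail=1; on 'c' 1 → fail=2;  out ∅∪∅=∅
  n17('baa'): parent n16 fail=4; on 'a' 4→0 → fail=4;  out ∅∪∅=∅
  n7('abaa'): parent n6 fail=16; on 'a' 16 → fail=17;  out ∅∪∅=∅
  n13('cbcc'): parent n12 fail=2; on 'c' 2 → fail=3;  out ∅∪{0}={0}
  n18('baac'): parent n17 fail=4; on 'c' 4→0 → fail=10;  out ∅∪∅=∅
  n8('abaac'): parent n7 fail=17; on 'c' 17 → fail=18;  out ∅∪∅=∅
  n14('cbccb'): parent n13 fail=3; on 'b' 3→10 → fail=11;  out ∅∪∅=∅
  n19('baaca'): parent n18 fail=10; on 'a' 10→0 → fail=4;  out {3}∪∅={3}
  n9('abaaca'): parent n8 fail=18; on 'a' 18 → fail=19;  out {1}∪{3}={1,3}
  n15('cbccbc'): parent n14 fail=11; on 'c' 11 → fail=12;  out {2}∪∅={2}

Text stream:
pos 0 'b': at 1
pos 1 'b': at 1 (via fail)
pos 2 'c': at 2
pos 3 'c': at 3  emit P0@[1:3]
pos 4 'a': at 4 (via fail)
pos 5 'b': at 5
pos 6 'a': at 6
pos 7 'a': at 7
pos 8 'c': at 8
pos 9 'a': at 9  emit P1@[4:9],P3@[5:9]
pos 10 'c': at 10 (via fail)
pos 11 'b': at 11
pos 12 'c': at 12
pos 13 'c': at 13  emit P0@[11:13]
pos 14 'b': at 14
pos 15 'a': at 16 (via fail)
pos 16 'a': at 17
pos 17 'c': at 18
pos 18 'a': at 19  emit P3@[14:18]
pos 19 'c': at 10 (via fail)
pos 20 'b': at 11
pos 21 'a': at 16 (via fail)
pos 22 'c': at 10 (via fail)
pos 23 'b': at 11
pos 24 'c': at 12
pos 25 'c': at 13  emit P0@[23:25]
pos 26 'b': at 14
pos 27 'c': at 15  emit P2@[22:27]
pos 28 'b': at 11 (via fail)
pos 29 'c': at 12
pos 30 'c': at 13  emit P0@[28:30]
pos 31 'a': at 4 (via fail)
pos 32 'b': at 5
pos 33 'a': at 6

Matches: [[3,0],[9,1],[9,3],[13,0],[18,3],[25,0],[27,2],[30,0]]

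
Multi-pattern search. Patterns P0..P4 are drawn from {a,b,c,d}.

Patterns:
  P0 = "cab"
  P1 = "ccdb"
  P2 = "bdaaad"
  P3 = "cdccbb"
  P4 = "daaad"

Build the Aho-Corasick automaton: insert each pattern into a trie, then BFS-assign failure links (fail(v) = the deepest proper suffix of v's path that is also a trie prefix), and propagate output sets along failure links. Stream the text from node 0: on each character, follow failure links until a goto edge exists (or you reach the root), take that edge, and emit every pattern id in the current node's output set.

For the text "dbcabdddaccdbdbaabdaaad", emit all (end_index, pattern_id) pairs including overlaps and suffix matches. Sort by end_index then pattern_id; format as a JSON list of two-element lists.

Build:
Trie (insert patterns):
  0='ε' goto b→7 c→1 d→18
  1='c' goto a→2 c→4 d→13
  2='ca' goto b→3
  3='cab' goto ·  ←P0
  4='cc' goto d→5
  5='ccd' goto b→6
  6='ccdb' goto ·  ←P1
  7='b' goto d→8
  8='bd' goto a→9
  9='bda' goto a→10
  10='bdaa' goto a→11
  11='bdaaa' goto d→12
  12='bdaaad' goto ·  ←P2
  13='cd' goto c→14
  14='cdc' goto c→15
  15='cdcc' goto b→16
  16='cdccb' goto b→17
  17='cdccbb' goto ·  ←P3
  18='d' goto a→19
  19='da' goto a→20
  20='daa' goto a→21
  21='daaa' goto d→22
  22='daaad' goto ·  ←P4

BFS fail/out derivation:
  fail(1) 'c': from fail(0)=0 chase 'c': 0 ⇒ 0;  out=∅∪out(0)=∅
  fail(7) 'b': from fail(0)=0 chase 'b': 0 ⇒ 0;  out=∅∪out(0)=∅
  fail(18) 'd': from fail(0)=0 chase 'd': 0 ⇒ 0;  out=∅∪out(0)=∅
  fail(2) 'ca': from fail(1)=0 chase 'a': 0 ⇒ 0;  out=∅∪out(0)=∅
  fail(4) 'cc': from fail(1)=0 chase 'c': 0 ⇒ 1;  out=∅∪out(1)=∅
  fail(8) 'bd': from fail(7)=0 chase 'd': 0 ⇒ 18;  out=∅∪out(18)=∅
  fail(13) 'cd': from fail(1)=0 chase 'd': 0 ⇒ 18;  out=∅∪out(18)=∅
  fail(19) 'da': from fail(18)=0 chase 'a': 0 ⇒ 0;  out=∅∪out(0)=∅
  fail(3) 'cab': from fail(2)=0 chase 'b': 0 ⇒ 7;  out={0}∪out(7)={0}
  fail(5) 'ccd': from fail(4)=1 chase 'd': 1 ⇒ 13;  out=∅∪out(13)=∅
  fail(9) 'bda': from fail(8)=18 chase 'a': 18 ⇒ 19;  out=∅∪out(19)=∅
  fail(14) 'cdc': from fail(13)=18 chase 'c': 18→0 ⇒ 1;  out=∅∪out(1)=∅
  fail(20) 'daa': from fail(19)=0 chase 'a': 0 ⇒ 0;  out=∅∪out(0)=∅
  fail(6) 'ccdb': from fail(5)=13 chase 'b': 13→18→0 ⇒ 7;  out={1}∪out(7)={1}
  fail(10) 'bdaa': from fail(9)=19 chase 'a': 19 ⇒ 20;  out=∅∪out(20)=∅
  fail(15) 'cdcc': from fail(14)=1 chase 'c': 1 ⇒ 4;  out=∅∪out(4)=∅
  fail(21) 'daaa': from fail(20)=0 chase 'a': 0 ⇒ 0;  out=∅∪out(0)=∅
  fail(11) 'bdaaa': from fail(10)=20 chase 'a': 20 ⇒ 21;  out=∅∪out(21)=∅
  fail(16) 'cdccb': from fail(15)=4 chase 'b': 4→1→0 ⇒ 7;  out=∅∪out(7)=∅
  fail(22) 'daaad': from fail(21)=0 chase 'd': 0 ⇒ 18;  out={4}∪out(18)={4}
  fail(12) 'bdaaad': from fail(11)=21 chase 'd': 21 ⇒ 22;  out={2}∪out(22)={2,4}
  fail(17) 'cdccbb': from fail(16)=7 chase 'b': 7→0 ⇒ 7;  out={3}∪out(7)={3}

Text stream:
i=0 'd': node 0→18
i=1 'b': node 18→7 (via fail)
i=2 'c': node 7→1 (via fail)
i=3 'a': node 1→2
i=4 'b': node 2→3  → match P0@[2:4]
i=5 'd': node 3→8 (via fail)
i=6 'd': node 8→18 (via fail)
i=7 'd': node 18→18 (via fail)
i=8 'a': node 18→19
i=9 'c': node 19→1 (via fail)
i=10 'c': node 1→4
i=11 'd': node 4→5
i=12 'b': node 5→6  → match P1@[9:12]
i=13 'd': node 6→8 (via fail)
i=14 'b': node 8→7 (via fail)
i=15 'a': node 7→0 (via fail)
i=16 'a': node 0→0
i=17 'b': node 0→7
i=18 'd': node 7→8
i=19 'a': node 8→9
i=20 'a': node 9→10
i=21 'a': node 10→11
i=22 'd': node 11→12  → match P2@[17:22],P4@[18:22]

Result: [[4,0],[12,1],[22,2],[22,4]]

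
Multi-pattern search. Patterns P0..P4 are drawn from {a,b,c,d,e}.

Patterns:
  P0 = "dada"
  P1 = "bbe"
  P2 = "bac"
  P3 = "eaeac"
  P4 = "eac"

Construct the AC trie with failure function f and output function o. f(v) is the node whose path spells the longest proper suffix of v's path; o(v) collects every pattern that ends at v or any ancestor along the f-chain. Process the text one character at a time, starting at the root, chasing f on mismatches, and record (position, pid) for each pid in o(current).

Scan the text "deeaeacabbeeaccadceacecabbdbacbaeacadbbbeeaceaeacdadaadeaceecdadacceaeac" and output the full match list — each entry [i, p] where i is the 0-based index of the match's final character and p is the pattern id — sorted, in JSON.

Build automaton:
Trie nodes:
  0='ε' goto b→5 d→1 e→10
  1='d' goto a→2
  2='da' goto d→3
  3='dad' goto a→4
  4='dada' goto ·  [P0 ends]
  5='b' goto a→8 b→6
  6='bb' goto e→7
  7='bbe' goto ·  [P1 ends]
  8='ba' goto c→9
  9='bac' goto ·  [P2 ends]
  10='e' goto a→11
  11='ea' goto c→15 e→12
  12='eae' goto a→13
  13='eaea' goto c→14
  14='eaeac' goto ·  [P3 ends]
  15='eac' goto ·  [P4 ends]

BFS fail/out derivation:
  n1('d'): parent n0 fail=0; on 'd' 0 → fail=0;  out ∅∪∅=∅
  n5('b'): parent n0 fail=0; on 'b' 0 → fail=0;  out ∅∪∅=∅
  n10('e'): parent n0 fail=0; on 'e' 0 → fail=0;  out ∅∪∅=∅
  n2('da'): parent n1 fail=0; on 'a' 0 → fail=0;  out ∅∪∅=∅
  n6('bb'): parent n5 fail=0; on 'b' 0 → fail=5;  out ∅∪∅=∅
  n8('ba'): parent n5 fail=0; on 'a' 0 → fail=0;  out ∅∪∅=∅
  n11('ea'): parent n10 fail=0; on 'a' 0 → fail=0;  out ∅∪∅=∅
  n3('dad'): parent n2 fail=0; on 'd' 0 → fail=1;  out ∅∪∅=∅
  n7('bbe'): parent n6 fail=5; on 'e' 5→0 → fail=10;  out {1}∪∅={1}
  n9('bac'): parent n8 fail=0; on 'c' 0 → fail=0;  out {2}∪∅={2}
  n12('eae'): parent n11 fail=0; on 'e' 0 → fail=10;  out ∅∪∅=∅
  n15('eac'): parent n11 fail=0; on 'c' 0 → fail=0;  out {4}∪∅={4}
  n4('dada'): parent n3 fail=1; on 'a' 1 → fail=2;  out {0}∪∅={0}
  n13('eaea'): parent n12 fail=10; on 'a' 10 → fail=11;  out ∅∪∅=∅
  n14('eaeac'): parent n13 fail=11; on 'c' 11 → fail=15;  out {3}∪{4}={3,4}

Scan:
pos 0 'd': at 1
pos 1 'e': at 10 ·f
pos 2 'e': at 10 ·f
pos 3 'a': at 11
pos 4 'e': at 12
pos 5 'a': at 13
pos 6 'c': at 14  emit P3@[2:6],P4@[4:6]
pos 7 'a': at 0 ·f
pos 8 'b': at 5
pos 9 'b': at 6
pos 10 'e': at 7  emit P1@[8:10]
pos 11 'e': at 10 ·f
pos 12 'a': at 11
pos 13 'c': at 15  emit P4@[11:13]
pos 14 'c': at 0 ·f
pos 15 'a': at 0
pos 16 'd': at 1
pos 17 'c': at 0 ·f
pos 18 'e': at 10
pos 19 'a': at 11
pos 20 'c': at 15  emit P4@[18:20]
pos 21 'e': at 10 ·f
pos 22 'c': at 0 ·f
pos 23 'a': at 0
pos 24 'b': at 5
pos 25 'b': at 6
pos 26 'd': at 1 ·f
pos 27 'b': at 5 ·f
pos 28 'a': at 8
pos 29 'c': at 9  emit P2@[27:29]
pos 30 'b': at 5 ·f
pos 31 'a': at 8
pos 32 'e': at 10 ·f
pos 33 'a': at 11
pos 34 'c': at 15  emit P4@[32:34]
pos 35 'a': at 0 ·f
pos 36 'd': at 1
pos 37 'b': at 5 ·f
pos 38 'b': at 6
pos 39 'b': at 6 ·f
pos 40 'e': at 7  emit P1@[38:40]
pos 41 'e': at 10 ·f
pos 42 'a': at 11
pos 43 'c': at 15  emit P4@[41:43]
pos 44 'e': at 10 ·f
pos 45 'a': at 11
pos 46 'e': at 12
pos 47 'a': at 13
pos 48 'c': at 14  emit P3@[44:48],P4@[46:48]
pos 49 'd': at 1 ·f
pos 50 'a': at 2
pos 51 'd': at 3
pos 52 'a': at 4  emit P0@[49:52]
pos 53 'a': at 0 ·f
pos 54 'd': at 1
pos 55 'e': at 10 ·f
pos 56 'a': at 11
pos 57 'c': at 15  emit P4@[55:57]
pos 58 'e': at 10 ·f
pos 59 'e': at 10 ·f
pos 60 'c': at 0 ·f
pos 61 'd': at 1
pos 62 'a': at 2
pos 63 'd': at 3
pos 64 'a': at 4  emit P0@[61:64]
pos 65 'c': at 0 ·f
pos 66 'c': at 0
pos 67 'e': at 10
pos 68 'a': at 11
pos 69 'e': at 12
pos 70 'a': at 13
pos 71 'c': at 14  emit P3@[67:71],P4@[69:71]

Result: [[6,3],[6,4],[10,1],[13,4],[20,4],[29,2],[34,4],[40,1],[43,4],[48,3],[48,4],[52,0],[57,4],[64,0],[71,3],[71,4]]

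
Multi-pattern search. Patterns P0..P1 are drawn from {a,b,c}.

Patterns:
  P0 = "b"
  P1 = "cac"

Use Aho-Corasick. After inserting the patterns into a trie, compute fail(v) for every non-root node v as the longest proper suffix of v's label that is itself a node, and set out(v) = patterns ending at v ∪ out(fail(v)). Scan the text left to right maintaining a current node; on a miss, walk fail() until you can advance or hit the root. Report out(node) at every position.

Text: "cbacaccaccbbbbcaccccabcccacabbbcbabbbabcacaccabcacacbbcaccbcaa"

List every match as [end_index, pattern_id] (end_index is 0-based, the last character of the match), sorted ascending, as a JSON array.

Build:
Trie (insert patterns):
  0='ε' goto b→1 c→2
  1='b' goto ·  [P0 ends]
  2='c' goto a→3
  3='ca' goto c→4
  4='cac' goto ·  [P1 ends]

BFS fail/out derivation:
  fail(1) 'b': from fail(0)=0 chase 'b': 0 ⇒ 0;  out={0}∪out(0)={0}
  fail(2) 'c': from fail(0)=0 chase 'c': 0 ⇒ 0;  out=∅∪out(0)=∅
  fail(3) 'ca': from fail(2)=0 chase 'a': 0 ⇒ 0;  out=∅∪out(0)=∅
  fail(4) 'cac': from fail(3)=0 chase 'c': 0 ⇒ 2;  out={1}∪out(2)={1}

Text stream:
pos 0 'c': at 2
pos 1 'b': at 1 ·f  → match P0@[1:1]
pos 2 'a': at 0 ·f
pos 3 'c': at 2
pos 4 'a': at 3
pos 5 'c': at 4  → match P1@[3:5]
pos 6 'c': at 2 ·f
pos 7 'a': at 3
pos 8 'c': at 4  → match P1@[6:8]
pos 9 'c': at 2 ·f
pos 10 'b': at 1 ·f  → match P0@[10:10]
pos 11 'b': at 1 ·f  → match P0@[11:11]
pos 12 'b': at 1 ·f  → match P0@[12:12]
pos 13 'b': at 1 ·f  → match P0@[13:13]
pos 14 'c': at 2 ·f
pos 15 'a': at 3
pos 16 'c': at 4  → match P1@[14:16]
pos 17 'c': at 2 ·f
pos 18 'c': at 2 ·f
pos 19 'c': at 2 ·f
pos 20 'a': at 3
pos 21 'b': at 1 ·f  → match P0@[21:21]
pos 22 'c': at 2 ·f
pos 23 'c': at 2 ·f
pos 24 'c': at 2 ·f
pos 25 'a': at 3
pos 26 'c': at 4  → match P1@[24:26]
pos 27 'a': at 3 ·f
pos 28 'b': at 1 ·f  → match P0@[28:28]
pos 29 'b': at 1 ·f  → match P0@[29:29]
pos 30 'b': at 1 ·f  → match P0@[30:30]
pos 31 'c': at 2 ·f
pos 32 'b': at 1 ·f  → match P0@[32:32]
pos 33 'a': at 0 ·f
pos 34 'b': at 1  → match P0@[34:34]
pos 35 'b': at 1 ·f  → match P0@[35:35]
pos 36 'b': at 1 ·f  → match P0@[36:36]
pos 37 'a': at 0 ·f
pos 38 'b': at 1  → match P0@[38:38]
pos 39 'c': at 2 ·f
pos 40 'a': at 3
pos 41 'c': at 4  → match P1@[39:41]
pos 42 'a': at 3 ·f
pos 43 'c': at 4  → match P1@[41:43]
pos 44 'c': at 2 ·f
pos 45 'a': at 3
pos 46 'b': at 1 ·f  → match P0@[46:46]
pos 47 'c': at 2 ·f
pos 48 'a': at 3
pos 49 'c': at 4  → match P1@[47:49]
pos 50 'a': at 3 ·f
pos 51 'c': at 4  → match P1@[49:51]
pos 52 'b': at 1 ·f  → match P0@[52:52]
pos 53 'b': at 1 ·f  → match P0@[53:53]
pos 54 'c': at 2 ·f
pos 55 'a': at 3
pos 56 'c': at 4  → match P1@[54:56]
pos 57 'c': at 2 ·f
pos 58 'b': at 1 ·f  → match P0@[58:58]
pos 59 'c': at 2 ·f
pos 60 'a': at 3
pos 61 'a': at 0 ·f

Result: [[1,0],[5,1],[8,1],[10,0],[11,0],[12,0],[13,0],[16,1],[21,0],[26,1],[28,0],[29,0],[30,0],[32,0],[34,0],[35,0],[36,0],[38,0],[41,1],[43,1],[46,0],[49,1],[51,1],[52,0],[53,0],[56,1],[58,0]]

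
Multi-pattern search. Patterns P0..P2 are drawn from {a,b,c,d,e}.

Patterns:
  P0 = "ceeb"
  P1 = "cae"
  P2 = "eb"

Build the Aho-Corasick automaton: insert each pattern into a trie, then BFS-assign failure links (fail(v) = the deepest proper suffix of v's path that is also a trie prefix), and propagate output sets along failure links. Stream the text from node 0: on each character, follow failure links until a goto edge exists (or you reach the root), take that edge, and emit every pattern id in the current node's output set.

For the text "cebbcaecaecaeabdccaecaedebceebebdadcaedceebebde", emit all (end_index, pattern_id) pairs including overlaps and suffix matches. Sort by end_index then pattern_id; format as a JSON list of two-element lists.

Construct AC machine:
Trie (insert patterns):
  0='ε' goto c→1 e→7
  1='c' goto a→5 e→2
  2='ce' goto e→3
  3='cee' goto b→4
  4='ceeb' goto ·  ←P0
  5='ca' goto e→6
  6='cae' goto ·  ←P1
  7='e' goto b→8
  8='eb' goto ·  ←P2

BFS fail/out derivation:
  n1('c'): parent n0 fail=0; on 'c' 0 → fail=0;  out ∅∪∅=∅
  n7('e'): parent n0 fail=0; on 'e' 0 → fail=0;  out ∅∪∅=∅
  n2('ce'): parent n1 fail=0; on 'e' 0 → fail=7;  out ∅∪∅=∅
  n5('ca'): parent n1 fail=0; on 'a' 0 → fail=0;  out ∅∪∅=∅
  n8('eb'): parent n7 fail=0; on 'b' 0 → fail=0;  out {2}∪∅={2}
  n3('cee'): parent n2 fail=7; on 'e' 7→0 → fail=7;  out ∅∪∅=∅
  n6('cae'): parent n5 fail=0; on 'e' 0 → fail=7;  out {1}∪∅={1}
  n4('ceeb'): parent n3 fail=7; on 'b' 7 → fail=8;  out {0}∪{2}={0,2}

Text stream:
i=0 'c': node 0→1
i=1 'e': node 1→2
i=2 'b': node 2→8 (fail-walked)  emit P2@[1:2]
i=3 'b': node 8→0 (fail-walked)
i=4 'c': node 0→1
i=5 'a': node 1→5
i=6 'e': node 5→6  emit P1@[4:6]
i=7 'c': node 6→1 (fail-walked)
i=8 'a': node 1→5
i=9 'e': node 5→6  emit P1@[7:9]
i=10 'c': node 6→1 (fail-walked)
i=11 'a': node 1→5
i=12 'e': node 5→6  emit P1@[10:12]
i=13 'a': node 6→0 (fail-walked)
i=14 'b': node 0→0
i=15 'd': node 0→0
i=16 'c': node 0→1
i=17 'c': node 1→1 (fail-walked)
i=18 'a': node 1→5
i=19 'e': node 5→6  emit P1@[17:19]
i=20 'c': node 6→1 (fail-walked)
i=21 'a': node 1→5
i=22 'e': node 5→6  emit P1@[20:22]
i=23 'd': node 6→0 (fail-walked)
i=24 'e': node 0→7
i=25 'b': node 7→8  emit P2@[24:25]
i=26 'c': node 8→1 (fail-walked)
i=27 'e': node 1→2
i=28 'e': node 2→3
i=29 'b': node 3→4  emit P0@[26:29],P2@[28:29]
i=30 'e': node 4→7 (fail-walked)
i=31 'b': node 7→8  emit P2@[30:31]
i=32 'd': node 8→0 (fail-walked)
i=33 'a': node 0→0
i=34 'd': node 0→0
i=35 'c': node 0→1
i=36 'a': node 1→5
i=37 'e': node 5→6  emit P1@[35:37]
i=38 'd': node 6→0 (fail-walked)
i=39 'c': node 0→1
i=40 'e': node 1→2
i=41 'e': node 2→3
i=42 'b': node 3→4  emit P0@[39:42],P2@[41:42]
i=43 'e': node 4→7 (fail-walked)
i=44 'b': node 7→8  emit P2@[43:44]
i=45 'd': node 8→0 (fail-walked)
i=46 'e': node 0→7

All matches (sorted): [[2,2],[6,1],[9,1],[12,1],[19,1],[22,1],[25,2],[29,0],[29,2],[31,2],[37,1],[42,0],[42,2],[44,2]]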